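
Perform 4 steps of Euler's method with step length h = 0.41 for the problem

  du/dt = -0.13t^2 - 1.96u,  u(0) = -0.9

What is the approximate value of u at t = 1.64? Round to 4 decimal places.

Euler: u_{n+1} = u_n + h·f(t_n, u_n).
t=0.000000, u=-0.900000: f=1.764000 → u ← -0.900000 + 0.41·1.764000 = -0.176760
t=0.410000, u=-0.176760: f=0.324597 → u ← -0.176760 + 0.41·0.324597 = -0.043675
t=0.820000, u=-0.043675: f=-0.001808 → u ← -0.043675 + 0.41·(-0.001808) = -0.044417
t=1.230000, u=-0.044417: f=-0.109620 → u ← -0.044417 + 0.41·(-0.109620) = -0.089361
u(1.64) ≈ -0.0894

-0.0894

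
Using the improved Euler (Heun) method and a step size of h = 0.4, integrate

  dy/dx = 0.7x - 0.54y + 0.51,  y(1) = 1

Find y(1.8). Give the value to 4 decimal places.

1.6332

Heun: k1 = f(x_n, y_n); k2 = f(x_n + h, y_n + h·k1); y_{n+1} = y_n + (h/2)·(k1 + k2).
x=1.000000, y=1.000000:
  k1 = f(1.000000, 1.000000) = 0.670000
  k2 = f(1.400000, 1.268000) = 0.805280
  y ← 1.000000 + (0.4/2)·(0.670000 + 0.805280) = 1.295056
x=1.400000, y=1.295056:
  k1 = f(1.400000, 1.295056) = 0.790670
  k2 = f(1.800000, 1.611324) = 0.899885
  y ← 1.295056 + (0.4/2)·(0.790670 + 0.899885) = 1.633167
y(1.8) ≈ 1.6332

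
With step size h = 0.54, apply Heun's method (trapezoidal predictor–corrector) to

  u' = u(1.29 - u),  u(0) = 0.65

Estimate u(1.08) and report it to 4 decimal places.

1.0260

Heun: k1 = f(t_n, u_n); k2 = f(t_n + h, u_n + h·k1); u_{n+1} = u_n + (h/2)·(k1 + k2).
t=0.000000, u=0.650000:
  k1 = f(0.000000, 0.650000) = 0.416000
  k2 = f(0.540000, 0.874640) = 0.363290
  u ← 0.650000 + (0.54/2)·(0.416000 + 0.363290) = 0.860408
t=0.540000, u=0.860408:
  k1 = f(0.540000, 0.860408) = 0.369624
  k2 = f(1.080000, 1.060006) = 0.243795
  u ← 0.860408 + (0.54/2)·(0.369624 + 0.243795) = 1.026032
u(1.08) ≈ 1.0260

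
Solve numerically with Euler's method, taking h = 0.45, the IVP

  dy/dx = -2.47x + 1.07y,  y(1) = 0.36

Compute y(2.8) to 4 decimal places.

-11.1581

Euler: y_{n+1} = y_n + h·f(x_n, y_n).
x=1.000000, y=0.360000: f=-2.084800 → y ← 0.360000 + 0.45·(-2.084800) = -0.578160
x=1.450000, y=-0.578160: f=-4.200131 → y ← -0.578160 + 0.45·(-4.200131) = -2.468219
x=1.900000, y=-2.468219: f=-7.333994 → y ← -2.468219 + 0.45·(-7.333994) = -5.768517
x=2.350000, y=-5.768517: f=-11.976813 → y ← -5.768517 + 0.45·(-11.976813) = -11.158082
y(2.8) ≈ -11.1581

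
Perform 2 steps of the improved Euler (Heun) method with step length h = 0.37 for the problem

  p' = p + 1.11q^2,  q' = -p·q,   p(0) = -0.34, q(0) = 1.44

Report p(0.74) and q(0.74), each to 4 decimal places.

1.7160, 0.9102

Heun on (p,q): k1 = f(t_n, state_n); k2 = f(t_n + h, state_n + h·k1); state_{n+1} = state_n + (h/2)·(k1 + k2).
0.000000: (-0.340000, 1.440000)
  k1 = (1.961696, 0.489600)
  predictor → (0.385828, 1.621152)
  k2 = (3.303056, -0.625485)
  → (0.633979, 1.414861)
0.370000: (0.633979, 1.414861)
  k1 = (2.856013, -0.896993)
  predictor → (1.690704, 1.082974)
  k2 = (2.992548, -1.830989)
  → (1.715963, 0.910185)
(p(0.74), q(0.74)) ≈ (1.7160, 0.9102)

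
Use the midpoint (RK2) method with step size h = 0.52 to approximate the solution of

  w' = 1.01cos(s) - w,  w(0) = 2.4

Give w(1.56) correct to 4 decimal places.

0.9274

Midpoint: k1 = f(s_n, w_n); k2 = f(s_n + h/2, w_n + (h/2)·k1); w_{n+1} = w_n + h·k2.
s=0.000000, w=2.400000:
  k1 = f(0.000000, 2.400000) = -1.390000
  k2 = f(0.260000, 2.038600) = -1.062546
  w ← 2.400000 + 0.52·(-1.062546) = 1.847476
s=0.520000, w=1.847476:
  k1 = f(0.520000, 1.847476) = -0.970979
  k2 = f(0.780000, 1.595022) = -0.876999
  w ← 1.847476 + 0.52·(-0.876999) = 1.391437
s=1.040000, w=1.391437:
  k1 = f(1.040000, 1.391437) = -0.880154
  k2 = f(1.300000, 1.162597) = -0.892423
  w ← 1.391437 + 0.52·(-0.892423) = 0.927377
w(1.56) ≈ 0.9274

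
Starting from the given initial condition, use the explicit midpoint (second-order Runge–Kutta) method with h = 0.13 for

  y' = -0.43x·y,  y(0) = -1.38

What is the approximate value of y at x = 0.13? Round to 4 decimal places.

-1.3750

Midpoint: k1 = f(x_n, y_n); k2 = f(x_n + h/2, y_n + (h/2)·k1); y_{n+1} = y_n + h·k2.
x=0.000000, y=-1.380000:
  k1 = f(0.000000, -1.380000) = 0.000000
  k2 = f(0.065000, -1.380000) = 0.038571
  y ← -1.380000 + 0.13·0.038571 = -1.374986
y(0.13) ≈ -1.3750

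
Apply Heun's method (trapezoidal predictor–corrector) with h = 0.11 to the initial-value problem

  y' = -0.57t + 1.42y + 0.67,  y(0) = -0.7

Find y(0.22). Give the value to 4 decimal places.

Heun: k1 = f(t_n, y_n); k2 = f(t_n + h, y_n + h·k1); y_{n+1} = y_n + (h/2)·(k1 + k2).
t=0.000000, y=-0.700000:
  k1 = f(0.000000, -0.700000) = -0.324000
  k2 = f(0.110000, -0.735640) = -0.437309
  y ← -0.700000 + (0.11/2)·(-0.324000 + (-0.437309)) = -0.741872
t=0.110000, y=-0.741872:
  k1 = f(0.110000, -0.741872) = -0.446158
  k2 = f(0.220000, -0.790949) = -0.578548
  y ← -0.741872 + (0.11/2)·(-0.446158 + (-0.578548)) = -0.798231
y(0.22) ≈ -0.7982

-0.7982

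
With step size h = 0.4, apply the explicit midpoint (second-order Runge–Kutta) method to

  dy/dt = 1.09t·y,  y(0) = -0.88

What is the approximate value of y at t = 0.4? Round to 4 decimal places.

Midpoint: k1 = f(t_n, y_n); k2 = f(t_n + h/2, y_n + (h/2)·k1); y_{n+1} = y_n + h·k2.
t=0.000000, y=-0.880000:
  k1 = f(0.000000, -0.880000) = 0.000000
  k2 = f(0.200000, -0.880000) = -0.191840
  y ← -0.880000 + 0.4·(-0.191840) = -0.956736
y(0.4) ≈ -0.9567

-0.9567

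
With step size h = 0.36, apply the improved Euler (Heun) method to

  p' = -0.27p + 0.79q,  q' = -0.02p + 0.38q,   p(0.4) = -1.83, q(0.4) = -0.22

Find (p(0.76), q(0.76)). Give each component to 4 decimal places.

Heun on (p,q): k1 = f(t_n, state_n); k2 = f(t_n + h, state_n + h·k1); state_{n+1} = state_n + (h/2)·(k1 + k2).
0.400000: (-1.830000, -0.220000)
  k1 = (0.320300, -0.047000)
  predictor → (-1.714692, -0.236920)
  k2 = (0.275800, -0.055736)
  → (-1.722702, -0.238492)
(p(0.76), q(0.76)) ≈ (-1.7227, -0.2385)

-1.7227, -0.2385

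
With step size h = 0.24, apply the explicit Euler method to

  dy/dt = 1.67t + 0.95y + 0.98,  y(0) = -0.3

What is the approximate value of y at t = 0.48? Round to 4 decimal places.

Euler: y_{n+1} = y_n + h·f(t_n, y_n).
t=0.000000, y=-0.300000: f=0.695000 → y ← -0.300000 + 0.24·0.695000 = -0.133200
t=0.240000, y=-0.133200: f=1.254260 → y ← -0.133200 + 0.24·1.254260 = 0.167822
y(0.48) ≈ 0.1678

0.1678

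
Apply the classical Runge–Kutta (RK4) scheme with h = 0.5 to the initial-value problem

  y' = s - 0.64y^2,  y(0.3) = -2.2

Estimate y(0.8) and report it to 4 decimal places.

-6.0153

RK4: k1 = f(s_n, y_n); k2 = f(s_n + h/2, y_n + (h/2)·k1); k3 = f(s_n + h/2, y_n + (h/2)·k2); k4 = f(s_n + h, y_n + h·k3); y_{n+1} = y_n + (h/6)·(k1 + 2k2 + 2k3 + k4).
s=0.300000, y=-2.200000:
  k1 = f(0.300000, -2.200000) = -2.797600
  k2 = f(0.550000, -2.899400) = -4.830173
  k3 = f(0.550000, -3.407543) = -6.881265
  k4 = f(0.800000, -5.640632) = -19.562709
  y ← -2.200000 + (0.5/6)·(k1 + 2k2 + 2k3 + k4) = -6.015265
y(0.8) ≈ -6.0153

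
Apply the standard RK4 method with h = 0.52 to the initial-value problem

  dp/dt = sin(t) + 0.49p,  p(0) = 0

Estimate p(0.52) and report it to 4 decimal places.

0.1443

RK4: k1 = f(t_n, p_n); k2 = f(t_n + h/2, p_n + (h/2)·k1); k3 = f(t_n + h/2, p_n + (h/2)·k2); k4 = f(t_n + h, p_n + h·k3); p_{n+1} = p_n + (h/6)·(k1 + 2k2 + 2k3 + k4).
t=0.000000, p=0.000000:
  k1 = f(0.000000, 0.000000) = 0.000000
  k2 = f(0.260000, 0.000000) = 0.257081
  k3 = f(0.260000, 0.066841) = 0.289833
  k4 = f(0.520000, 0.150713) = 0.570729
  p ← 0.000000 + (0.52/6)·(k1 + 2k2 + 2k3 + k4) = 0.144262
p(0.52) ≈ 0.1443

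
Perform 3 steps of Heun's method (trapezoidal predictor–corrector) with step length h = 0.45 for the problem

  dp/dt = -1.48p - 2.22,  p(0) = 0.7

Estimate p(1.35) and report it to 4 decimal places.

-1.1223

Heun: k1 = f(t_n, p_n); k2 = f(t_n + h, p_n + h·k1); p_{n+1} = p_n + (h/2)·(k1 + k2).
t=0.000000, p=0.700000:
  k1 = f(0.000000, 0.700000) = -3.256000
  k2 = f(0.450000, -0.765200) = -1.087504
  p ← 0.700000 + (0.45/2)·(-3.256000 + (-1.087504)) = -0.277288
t=0.450000, p=-0.277288:
  k1 = f(0.450000, -0.277288) = -1.809613
  k2 = f(0.900000, -1.091614) = -0.604411
  p ← -0.277288 + (0.45/2)·(-1.809613 + (-0.604411)) = -0.820444
t=0.900000, p=-0.820444:
  k1 = f(0.900000, -0.820444) = -1.005743
  k2 = f(1.350000, -1.273028) = -0.335918
  p ← -0.820444 + (0.45/2)·(-1.005743 + (-0.335918)) = -1.122318
p(1.35) ≈ -1.1223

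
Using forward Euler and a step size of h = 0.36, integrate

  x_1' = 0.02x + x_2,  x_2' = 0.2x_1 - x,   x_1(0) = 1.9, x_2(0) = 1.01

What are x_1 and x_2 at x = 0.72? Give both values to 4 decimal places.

Euler on (x_1,x_2): x_1_{n+1} = x_1_n + h·x_1', x_2_{n+1} = x_2_n + h·x_2'.
0.000000: (1.900000, 1.010000); f=(1.010000, 0.380000) → (2.263600, 1.146800)
0.360000: (2.263600, 1.146800); f=(1.154000, 0.092720) → (2.679040, 1.180179)
(x_1(0.72), x_2(0.72)) ≈ (2.6790, 1.1802)

2.6790, 1.1802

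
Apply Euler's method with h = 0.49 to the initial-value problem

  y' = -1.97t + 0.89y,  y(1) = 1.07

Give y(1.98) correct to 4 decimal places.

Euler: y_{n+1} = y_n + h·f(t_n, y_n).
t=1.000000, y=1.070000: f=-1.017700 → y ← 1.070000 + 0.49·(-1.017700) = 0.571327
t=1.490000, y=0.571327: f=-2.426819 → y ← 0.571327 + 0.49·(-2.426819) = -0.617814
y(1.98) ≈ -0.6178

-0.6178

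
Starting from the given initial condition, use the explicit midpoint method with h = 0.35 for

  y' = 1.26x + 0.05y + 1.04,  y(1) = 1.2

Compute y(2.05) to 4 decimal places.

4.4496

Midpoint: k1 = f(x_n, y_n); k2 = f(x_n + h/2, y_n + (h/2)·k1); y_{n+1} = y_n + h·k2.
x=1.000000, y=1.200000:
  k1 = f(1.000000, 1.200000) = 2.360000
  k2 = f(1.175000, 1.613000) = 2.601150
  y ← 1.200000 + 0.35·2.601150 = 2.110403
x=1.350000, y=2.110403:
  k1 = f(1.350000, 2.110403) = 2.846520
  k2 = f(1.525000, 2.608544) = 3.091927
  y ← 2.110403 + 0.35·3.091927 = 3.192577
x=1.700000, y=3.192577:
  k1 = f(1.700000, 3.192577) = 3.341629
  k2 = f(1.875000, 3.777362) = 3.591368
  y ← 3.192577 + 0.35·3.591368 = 4.449556
y(2.05) ≈ 4.4496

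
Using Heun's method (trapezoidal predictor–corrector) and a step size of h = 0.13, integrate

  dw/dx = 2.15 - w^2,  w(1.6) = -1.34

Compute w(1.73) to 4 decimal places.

Heun: k1 = f(x_n, w_n); k2 = f(x_n + h, w_n + h·k1); w_{n+1} = w_n + (h/2)·(k1 + k2).
x=1.600000, w=-1.340000:
  k1 = f(1.600000, -1.340000) = 0.354400
  k2 = f(1.730000, -1.293928) = 0.475750
  w ← -1.340000 + (0.13/2)·(0.354400 + 0.475750) = -1.286040
w(1.73) ≈ -1.2860

-1.2860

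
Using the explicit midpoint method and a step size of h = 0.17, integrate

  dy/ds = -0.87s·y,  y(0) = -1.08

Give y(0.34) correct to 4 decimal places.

Midpoint: k1 = f(s_n, y_n); k2 = f(s_n + h/2, y_n + (h/2)·k1); y_{n+1} = y_n + h·k2.
s=0.000000, y=-1.080000:
  k1 = f(0.000000, -1.080000) = 0.000000
  k2 = f(0.085000, -1.080000) = 0.079866
  y ← -1.080000 + 0.17·0.079866 = -1.066423
s=0.170000, y=-1.066423:
  k1 = f(0.170000, -1.066423) = 0.157724
  k2 = f(0.255000, -1.053016) = 0.233612
  y ← -1.066423 + 0.17·0.233612 = -1.026709
y(0.34) ≈ -1.0267

-1.0267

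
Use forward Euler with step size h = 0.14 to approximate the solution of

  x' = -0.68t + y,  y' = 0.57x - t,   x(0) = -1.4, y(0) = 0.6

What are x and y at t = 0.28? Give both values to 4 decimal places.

-1.2610, 0.3637

Euler on (x,y): x_{n+1} = x_n + h·x', y_{n+1} = y_n + h·y'.
0.000000: (-1.400000, 0.600000); f=(0.600000, -0.798000) → (-1.316000, 0.488280)
0.140000: (-1.316000, 0.488280); f=(0.393080, -0.890120) → (-1.260969, 0.363663)
(x(0.28), y(0.28)) ≈ (-1.2610, 0.3637)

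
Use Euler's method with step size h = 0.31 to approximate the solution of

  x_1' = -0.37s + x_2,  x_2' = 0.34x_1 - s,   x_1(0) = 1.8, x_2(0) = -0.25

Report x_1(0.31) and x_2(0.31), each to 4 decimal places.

Euler on (x_1,x_2): x_1_{n+1} = x_1_n + h·x_1', x_2_{n+1} = x_2_n + h·x_2'.
0.000000: (1.800000, -0.250000); f=(-0.250000, 0.612000) → (1.722500, -0.060280)
(x_1(0.31), x_2(0.31)) ≈ (1.7225, -0.0603)

1.7225, -0.0603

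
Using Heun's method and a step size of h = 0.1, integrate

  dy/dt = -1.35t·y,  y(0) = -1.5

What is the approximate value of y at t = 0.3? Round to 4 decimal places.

Heun: k1 = f(t_n, y_n); k2 = f(t_n + h, y_n + h·k1); y_{n+1} = y_n + (h/2)·(k1 + k2).
t=0.000000, y=-1.500000:
  k1 = f(0.000000, -1.500000) = 0.000000
  k2 = f(0.100000, -1.500000) = 0.202500
  y ← -1.500000 + (0.1/2)·(0.000000 + 0.202500) = -1.489875
t=0.100000, y=-1.489875:
  k1 = f(0.100000, -1.489875) = 0.201133
  k2 = f(0.200000, -1.469762) = 0.396836
  y ← -1.489875 + (0.1/2)·(0.201133 + 0.396836) = -1.459977
t=0.200000, y=-1.459977:
  k1 = f(0.200000, -1.459977) = 0.394194
  k2 = f(0.300000, -1.420557) = 0.575326
  y ← -1.459977 + (0.1/2)·(0.394194 + 0.575326) = -1.411501
y(0.3) ≈ -1.4115

-1.4115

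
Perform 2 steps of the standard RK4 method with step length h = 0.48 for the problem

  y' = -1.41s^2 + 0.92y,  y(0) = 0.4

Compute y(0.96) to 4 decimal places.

0.4408

RK4: k1 = f(s_n, y_n); k2 = f(s_n + h/2, y_n + (h/2)·k1); k3 = f(s_n + h/2, y_n + (h/2)·k2); k4 = f(s_n + h, y_n + h·k3); y_{n+1} = y_n + (h/6)·(k1 + 2k2 + 2k3 + k4).
s=0.000000, y=0.400000:
  k1 = f(0.000000, 0.400000) = 0.368000
  k2 = f(0.240000, 0.488320) = 0.368038
  k3 = f(0.240000, 0.488329) = 0.368047
  k4 = f(0.480000, 0.576663) = 0.205666
  y ← 0.400000 + (0.48/6)·(k1 + 2k2 + 2k3 + k4) = 0.563667
s=0.480000, y=0.563667:
  k1 = f(0.480000, 0.563667) = 0.193710
  k2 = f(0.720000, 0.610157) = -0.169599
  k3 = f(0.720000, 0.522963) = -0.249818
  k4 = f(0.960000, 0.443754) = -0.891202
  y ← 0.563667 + (0.48/6)·(k1 + 2k2 + 2k3 + k4) = 0.440761
y(0.96) ≈ 0.4408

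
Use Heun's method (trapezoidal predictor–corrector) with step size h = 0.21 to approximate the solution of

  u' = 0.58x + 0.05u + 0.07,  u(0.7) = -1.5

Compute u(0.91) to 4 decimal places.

-1.4026

Heun: k1 = f(x_n, u_n); k2 = f(x_n + h, u_n + h·k1); u_{n+1} = u_n + (h/2)·(k1 + k2).
x=0.700000, u=-1.500000:
  k1 = f(0.700000, -1.500000) = 0.401000
  k2 = f(0.910000, -1.415790) = 0.527010
  u ← -1.500000 + (0.21/2)·(0.401000 + 0.527010) = -1.402559
u(0.91) ≈ -1.4026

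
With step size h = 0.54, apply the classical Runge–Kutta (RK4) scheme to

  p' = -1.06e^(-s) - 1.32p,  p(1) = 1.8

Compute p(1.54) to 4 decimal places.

0.7729

RK4: k1 = f(s_n, p_n); k2 = f(s_n + h/2, p_n + (h/2)·k1); k3 = f(s_n + h/2, p_n + (h/2)·k2); k4 = f(s_n + h, p_n + h·k3); p_{n+1} = p_n + (h/6)·(k1 + 2k2 + 2k3 + k4).
s=1.000000, p=1.800000:
  k1 = f(1.000000, 1.800000) = -2.765952
  k2 = f(1.270000, 1.053193) = -1.687896
  k3 = f(1.270000, 1.344268) = -2.072115
  k4 = f(1.540000, 0.681058) = -1.126240
  p ← 1.800000 + (0.54/6)·(k1 + 2k2 + 2k3 + k4) = 0.772901
p(1.54) ≈ 0.7729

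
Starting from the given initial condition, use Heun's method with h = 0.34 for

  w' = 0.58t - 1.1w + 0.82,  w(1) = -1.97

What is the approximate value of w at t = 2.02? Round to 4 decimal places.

Heun: k1 = f(t_n, w_n); k2 = f(t_n + h, w_n + h·k1); w_{n+1} = w_n + (h/2)·(k1 + k2).
t=1.000000, w=-1.970000:
  k1 = f(1.000000, -1.970000) = 3.567000
  k2 = f(1.340000, -0.757220) = 2.430142
  w ← -1.970000 + (0.34/2)·(3.567000 + 2.430142) = -0.950486
t=1.340000, w=-0.950486:
  k1 = f(1.340000, -0.950486) = 2.642734
  k2 = f(1.680000, -0.051956) = 1.851552
  w ← -0.950486 + (0.34/2)·(2.642734 + 1.851552) = -0.186457
t=1.680000, w=-0.186457:
  k1 = f(1.680000, -0.186457) = 1.999503
  k2 = f(2.020000, 0.493374) = 1.448889
  w ← -0.186457 + (0.34/2)·(1.999503 + 1.448889) = 0.399769
w(2.02) ≈ 0.3998

0.3998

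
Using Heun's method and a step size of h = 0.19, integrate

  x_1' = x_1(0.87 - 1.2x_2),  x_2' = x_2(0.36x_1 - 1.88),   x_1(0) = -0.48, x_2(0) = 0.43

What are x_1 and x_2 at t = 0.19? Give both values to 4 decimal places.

-0.5232, 0.2947

Heun on (x_1,x_2): k1 = f(t_n, state_n); k2 = f(t_n + h, state_n + h·k1); state_{n+1} = state_n + (h/2)·(k1 + k2).
0.000000: (-0.480000, 0.430000)
  k1 = (-0.169920, -0.882704)
  predictor → (-0.512285, 0.262286)
  k2 = (-0.284449, -0.541470)
  → (-0.523165, 0.294704)
(x_1(0.19), x_2(0.19)) ≈ (-0.5232, 0.2947)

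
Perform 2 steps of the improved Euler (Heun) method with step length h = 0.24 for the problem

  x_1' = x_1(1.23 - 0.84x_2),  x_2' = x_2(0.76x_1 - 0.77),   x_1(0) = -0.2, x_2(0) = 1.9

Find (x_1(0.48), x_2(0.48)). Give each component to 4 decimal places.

Heun on (x_1,x_2): k1 = f(s_n, state_n); k2 = f(s_n + h, state_n + h·k1); state_{n+1} = state_n + (h/2)·(k1 + k2).
0.000000: (-0.200000, 1.900000)
  k1 = (0.073200, -1.751800)
  predictor → (-0.182432, 1.479568)
  k2 = (0.002342, -1.344407)
  → (-0.190935, 1.528455)
0.240000: (-0.190935, 1.528455)
  k1 = (0.010292, -1.398705)
  predictor → (-0.188465, 1.192766)
  k2 = (-0.042984, -1.089274)
  → (-0.194858, 1.229898)
(x_1(0.48), x_2(0.48)) ≈ (-0.1949, 1.2299)

-0.1949, 1.2299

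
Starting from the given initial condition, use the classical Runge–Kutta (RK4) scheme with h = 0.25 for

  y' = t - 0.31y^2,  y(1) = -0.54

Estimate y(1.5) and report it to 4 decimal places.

RK4: k1 = f(t_n, y_n); k2 = f(t_n + h/2, y_n + (h/2)·k1); k3 = f(t_n + h/2, y_n + (h/2)·k2); k4 = f(t_n + h, y_n + h·k3); y_{n+1} = y_n + (h/6)·(k1 + 2k2 + 2k3 + k4).
t=1.000000, y=-0.540000:
  k1 = f(1.000000, -0.540000) = 0.909604
  k2 = f(1.125000, -0.426300) = 1.068663
  k3 = f(1.125000, -0.406417) = 1.073796
  k4 = f(1.250000, -0.271551) = 1.227141
  y ← -0.540000 + (0.25/6)·(k1 + 2k2 + 2k3 + k4) = -0.272431
t=1.250000, y=-0.272431:
  k1 = f(1.250000, -0.272431) = 1.226992
  k2 = f(1.375000, -0.119057) = 1.370606
  k3 = f(1.375000, -0.101105) = 1.371831
  k4 = f(1.500000, 0.070527) = 1.498458
  y ← -0.272431 + (0.25/6)·(k1 + 2k2 + 2k3 + k4) = 0.069666
y(1.5) ≈ 0.0697

0.0697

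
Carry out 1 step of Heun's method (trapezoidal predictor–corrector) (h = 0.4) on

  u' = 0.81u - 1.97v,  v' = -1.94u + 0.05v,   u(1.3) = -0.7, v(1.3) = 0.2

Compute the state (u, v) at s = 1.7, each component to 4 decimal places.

Heun on (u,v): k1 = f(s_n, state_n); k2 = f(s_n + h, state_n + h·k1); state_{n+1} = state_n + (h/2)·(k1 + k2).
1.300000: (-0.700000, 0.200000)
  k1 = (-0.961000, 1.368000)
  predictor → (-1.084400, 0.747200)
  k2 = (-2.350348, 2.141096)
  → (-1.362270, 0.901819)
(u(1.7), v(1.7)) ≈ (-1.3623, 0.9018)

-1.3623, 0.9018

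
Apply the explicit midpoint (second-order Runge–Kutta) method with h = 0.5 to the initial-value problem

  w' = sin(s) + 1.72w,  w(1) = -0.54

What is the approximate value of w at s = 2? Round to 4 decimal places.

Midpoint: k1 = f(s_n, w_n); k2 = f(s_n + h/2, w_n + (h/2)·k1); w_{n+1} = w_n + h·k2.
s=1.000000, w=-0.540000:
  k1 = f(1.000000, -0.540000) = -0.087329
  k2 = f(1.250000, -0.561832) = -0.017367
  w ← -0.540000 + 0.5·(-0.017367) = -0.548683
s=1.500000, w=-0.548683:
  k1 = f(1.500000, -0.548683) = 0.053759
  k2 = f(1.750000, -0.535244) = 0.063367
  w ← -0.548683 + 0.5·0.063367 = -0.517000
w(2) ≈ -0.5170

-0.5170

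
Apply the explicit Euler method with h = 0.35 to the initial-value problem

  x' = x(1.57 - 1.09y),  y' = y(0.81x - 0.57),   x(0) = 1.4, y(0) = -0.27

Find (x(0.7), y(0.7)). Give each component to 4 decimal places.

3.8701, -0.4708

Euler on (x,y): x_{n+1} = x_n + h·x', y_{n+1} = y_n + h·y'.
0.000000: (1.400000, -0.270000); f=(2.610020, -0.152280) → (2.313507, -0.323298)
0.350000: (2.313507, -0.323298); f=(4.447474, -0.421561) → (3.870123, -0.470844)
(x(0.7), y(0.7)) ≈ (3.8701, -0.4708)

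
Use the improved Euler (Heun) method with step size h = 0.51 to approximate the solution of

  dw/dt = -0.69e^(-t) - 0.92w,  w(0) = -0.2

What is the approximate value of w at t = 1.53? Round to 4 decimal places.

-0.2828

Heun: k1 = f(t_n, w_n); k2 = f(t_n + h, w_n + h·k1); w_{n+1} = w_n + (h/2)·(k1 + k2).
t=0.000000, w=-0.200000:
  k1 = f(0.000000, -0.200000) = -0.506000
  k2 = f(0.510000, -0.458060) = 0.007073
  w ← -0.200000 + (0.51/2)·(-0.506000 + 0.007073) = -0.327226
t=0.510000, w=-0.327226:
  k1 = f(0.510000, -0.327226) = -0.113294
  k2 = f(1.020000, -0.385006) = 0.105395
  w ← -0.327226 + (0.51/2)·(-0.113294 + 0.105395) = -0.329240
t=1.020000, w=-0.329240:
  k1 = f(1.020000, -0.329240) = 0.054091
  k2 = f(1.530000, -0.301654) = 0.128112
  w ← -0.329240 + (0.51/2)·(0.054091 + 0.128112) = -0.282779
w(1.53) ≈ -0.2828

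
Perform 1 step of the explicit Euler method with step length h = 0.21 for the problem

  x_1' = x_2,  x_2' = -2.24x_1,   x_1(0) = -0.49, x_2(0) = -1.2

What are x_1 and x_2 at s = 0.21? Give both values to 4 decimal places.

Euler on (x_1,x_2): x_1_{n+1} = x_1_n + h·x_1', x_2_{n+1} = x_2_n + h·x_2'.
0.000000: (-0.490000, -1.200000); f=(-1.200000, 1.097600) → (-0.742000, -0.969504)
(x_1(0.21), x_2(0.21)) ≈ (-0.7420, -0.9695)

-0.7420, -0.9695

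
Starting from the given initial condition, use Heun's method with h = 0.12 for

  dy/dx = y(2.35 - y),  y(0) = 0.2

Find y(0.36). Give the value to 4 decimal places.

0.4165

Heun: k1 = f(x_n, y_n); k2 = f(x_n + h, y_n + h·k1); y_{n+1} = y_n + (h/2)·(k1 + k2).
x=0.000000, y=0.200000:
  k1 = f(0.000000, 0.200000) = 0.430000
  k2 = f(0.120000, 0.251600) = 0.527957
  y ← 0.200000 + (0.12/2)·(0.430000 + 0.527957) = 0.257477
x=0.120000, y=0.257477:
  k1 = f(0.120000, 0.257477) = 0.538777
  k2 = f(0.240000, 0.322131) = 0.653239
  y ← 0.257477 + (0.12/2)·(0.538777 + 0.653239) = 0.328998
x=0.240000, y=0.328998:
  k1 = f(0.240000, 0.328998) = 0.664906
  k2 = f(0.360000, 0.408787) = 0.793543
  y ← 0.328998 + (0.12/2)·(0.664906 + 0.793543) = 0.416505
y(0.36) ≈ 0.4165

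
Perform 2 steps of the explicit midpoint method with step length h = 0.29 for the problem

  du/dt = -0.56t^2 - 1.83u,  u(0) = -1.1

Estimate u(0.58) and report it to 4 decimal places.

Midpoint: k1 = f(t_n, u_n); k2 = f(t_n + h/2, u_n + (h/2)·k1); u_{n+1} = u_n + h·k2.
t=0.000000, u=-1.100000:
  k1 = f(0.000000, -1.100000) = 2.013000
  k2 = f(0.145000, -0.808115) = 1.467076
  u ← -1.100000 + 0.29·1.467076 = -0.674548
t=0.290000, u=-0.674548:
  k1 = f(0.290000, -0.674548) = 1.187327
  k2 = f(0.435000, -0.502385) = 0.813399
  u ← -0.674548 + 0.29·0.813399 = -0.438662
u(0.58) ≈ -0.4387

-0.4387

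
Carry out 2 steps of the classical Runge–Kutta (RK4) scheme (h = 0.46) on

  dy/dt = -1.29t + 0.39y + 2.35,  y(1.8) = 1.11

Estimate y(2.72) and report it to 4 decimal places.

1.0026

RK4: k1 = f(t_n, y_n); k2 = f(t_n + h/2, y_n + (h/2)·k1); k3 = f(t_n + h/2, y_n + (h/2)·k2); k4 = f(t_n + h, y_n + h·k3); y_{n+1} = y_n + (h/6)·(k1 + 2k2 + 2k3 + k4).
t=1.800000, y=1.110000:
  k1 = f(1.800000, 1.110000) = 0.460900
  k2 = f(2.030000, 1.216007) = 0.205543
  k3 = f(2.030000, 1.157275) = 0.182637
  k4 = f(2.260000, 1.194013) = -0.099735
  y ← 1.110000 + (0.46/6)·(k1 + 2k2 + 2k3 + k4) = 1.197210
t=2.260000, y=1.197210:
  k1 = f(2.260000, 1.197210) = -0.098488
  k2 = f(2.490000, 1.174558) = -0.404022
  k3 = f(2.490000, 1.104285) = -0.431429
  k4 = f(2.720000, 0.998753) = -0.769286
  y ← 1.197210 + (0.46/6)·(k1 + 2k2 + 2k3 + k4) = 1.002578
y(2.72) ≈ 1.0026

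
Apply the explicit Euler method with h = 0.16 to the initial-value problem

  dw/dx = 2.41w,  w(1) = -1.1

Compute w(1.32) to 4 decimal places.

Euler: w_{n+1} = w_n + h·f(x_n, w_n).
x=1.000000, w=-1.100000: f=-2.651000 → w ← -1.100000 + 0.16·(-2.651000) = -1.524160
x=1.160000, w=-1.524160: f=-3.673226 → w ← -1.524160 + 0.16·(-3.673226) = -2.111876
w(1.32) ≈ -2.1119

-2.1119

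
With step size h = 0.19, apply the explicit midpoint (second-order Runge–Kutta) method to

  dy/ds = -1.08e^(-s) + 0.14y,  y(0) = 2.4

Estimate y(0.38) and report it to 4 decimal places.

2.1801

Midpoint: k1 = f(s_n, y_n); k2 = f(s_n + h/2, y_n + (h/2)·k1); y_{n+1} = y_n + h·k2.
s=0.000000, y=2.400000:
  k1 = f(0.000000, 2.400000) = -0.744000
  k2 = f(0.095000, 2.329320) = -0.656018
  y ← 2.400000 + 0.19·(-0.656018) = 2.275357
s=0.190000, y=2.275357:
  k1 = f(0.190000, 2.275357) = -0.574566
  k2 = f(0.285000, 2.220773) = -0.501267
  y ← 2.275357 + 0.19·(-0.501267) = 2.180116
y(0.38) ≈ 2.1801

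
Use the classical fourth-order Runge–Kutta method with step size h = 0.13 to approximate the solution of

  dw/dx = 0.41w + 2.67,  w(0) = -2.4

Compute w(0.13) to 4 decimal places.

-2.1749

RK4: k1 = f(x_n, w_n); k2 = f(x_n + h/2, w_n + (h/2)·k1); k3 = f(x_n + h/2, w_n + (h/2)·k2); k4 = f(x_n + h, w_n + h·k3); w_{n+1} = w_n + (h/6)·(k1 + 2k2 + 2k3 + k4).
x=0.000000, w=-2.400000:
  k1 = f(0.000000, -2.400000) = 1.686000
  k2 = f(0.065000, -2.290410) = 1.730932
  k3 = f(0.065000, -2.287489) = 1.732129
  k4 = f(0.130000, -2.174823) = 1.778322
  w ← -2.400000 + (0.13/6)·(k1 + 2k2 + 2k3 + k4) = -2.174874
w(0.13) ≈ -2.1749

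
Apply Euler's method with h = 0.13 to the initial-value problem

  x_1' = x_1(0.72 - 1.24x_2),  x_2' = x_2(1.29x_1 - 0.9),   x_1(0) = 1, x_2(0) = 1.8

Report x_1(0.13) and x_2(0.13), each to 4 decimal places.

0.8034, 1.8913

Euler on (x_1,x_2): x_1_{n+1} = x_1_n + h·x_1', x_2_{n+1} = x_2_n + h·x_2'.
0.000000: (1.000000, 1.800000); f=(-1.512000, 0.702000) → (0.803440, 1.891260)
(x_1(0.13), x_2(0.13)) ≈ (0.8034, 1.8913)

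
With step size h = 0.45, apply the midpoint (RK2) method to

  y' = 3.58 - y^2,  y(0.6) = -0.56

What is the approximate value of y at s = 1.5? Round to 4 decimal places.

Midpoint: k1 = f(s_n, y_n); k2 = f(s_n + h/2, y_n + (h/2)·k1); y_{n+1} = y_n + h·k2.
s=0.600000, y=-0.560000:
  k1 = f(0.600000, -0.560000) = 3.266400
  k2 = f(0.825000, 0.174940) = 3.549396
  y ← -0.560000 + 0.45·3.549396 = 1.037228
s=1.050000, y=1.037228:
  k1 = f(1.050000, 1.037228) = 2.504158
  k2 = f(1.275000, 1.600664) = 1.017876
  y ← 1.037228 + 0.45·1.017876 = 1.495272
y(1.5) ≈ 1.4953

1.4953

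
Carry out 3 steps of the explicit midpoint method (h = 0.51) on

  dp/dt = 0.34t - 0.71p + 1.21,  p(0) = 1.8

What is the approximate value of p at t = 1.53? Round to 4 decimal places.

Midpoint: k1 = f(t_n, p_n); k2 = f(t_n + h/2, p_n + (h/2)·k1); p_{n+1} = p_n + h·k2.
t=0.000000, p=1.800000:
  k1 = f(0.000000, 1.800000) = -0.068000
  k2 = f(0.255000, 1.782660) = 0.031011
  p ← 1.800000 + 0.51·0.031011 = 1.815816
t=0.510000, p=1.815816:
  k1 = f(0.510000, 1.815816) = 0.094171
  k2 = f(0.765000, 1.839829) = 0.163821
  p ← 1.815816 + 0.51·0.163821 = 1.899365
t=1.020000, p=1.899365:
  k1 = f(1.020000, 1.899365) = 0.208251
  k2 = f(1.275000, 1.952469) = 0.257247
  p ← 1.899365 + 0.51·0.257247 = 2.030561
p(1.53) ≈ 2.0306

2.0306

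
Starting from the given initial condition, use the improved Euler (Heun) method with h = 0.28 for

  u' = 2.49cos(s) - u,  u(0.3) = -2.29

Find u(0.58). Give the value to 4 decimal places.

-1.2072

Heun: k1 = f(s_n, u_n); k2 = f(s_n + h, u_n + h·k1); u_{n+1} = u_n + (h/2)·(k1 + k2).
s=0.300000, u=-2.290000:
  k1 = f(0.300000, -2.290000) = 4.668788
  k2 = f(0.580000, -0.982739) = 3.065531
  u ← -2.290000 + (0.28/2)·(4.668788 + 3.065531) = -1.207195
u(0.58) ≈ -1.2072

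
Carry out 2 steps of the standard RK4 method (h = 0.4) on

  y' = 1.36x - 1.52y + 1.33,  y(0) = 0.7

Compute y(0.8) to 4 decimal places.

RK4: k1 = f(x_n, y_n); k2 = f(x_n + h/2, y_n + (h/2)·k1); k3 = f(x_n + h/2, y_n + (h/2)·k2); k4 = f(x_n + h, y_n + h·k3); y_{n+1} = y_n + (h/6)·(k1 + 2k2 + 2k3 + k4).
x=0.000000, y=0.700000:
  k1 = f(0.000000, 0.700000) = 0.266000
  k2 = f(0.200000, 0.753200) = 0.457136
  k3 = f(0.200000, 0.791427) = 0.399031
  k4 = f(0.400000, 0.859612) = 0.567389
  y ← 0.700000 + (0.4/6)·(k1 + 2k2 + 2k3 + k4) = 0.869715
x=0.400000, y=0.869715:
  k1 = f(0.400000, 0.869715) = 0.552033
  k2 = f(0.600000, 0.980122) = 0.656215
  k3 = f(0.600000, 1.000958) = 0.624544
  k4 = f(0.800000, 1.119532) = 0.716311
  y ← 0.869715 + (0.4/6)·(k1 + 2k2 + 2k3 + k4) = 1.125039
y(0.8) ≈ 1.1250

1.1250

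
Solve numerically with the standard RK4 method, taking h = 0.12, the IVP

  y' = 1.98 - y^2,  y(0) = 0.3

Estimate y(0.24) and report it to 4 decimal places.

RK4: k1 = f(x_n, y_n); k2 = f(x_n + h/2, y_n + (h/2)·k1); k3 = f(x_n + h/2, y_n + (h/2)·k2); k4 = f(x_n + h, y_n + h·k3); y_{n+1} = y_n + (h/6)·(k1 + 2k2 + 2k3 + k4).
x=0.000000, y=0.300000:
  k1 = f(0.000000, 0.300000) = 1.890000
  k2 = f(0.060000, 0.413400) = 1.809100
  k3 = f(0.060000, 0.408546) = 1.813090
  k4 = f(0.120000, 0.517571) = 1.712120
  y ← 0.300000 + (0.12/6)·(k1 + 2k2 + 2k3 + k4) = 0.516930
x=0.120000, y=0.516930:
  k1 = f(0.120000, 0.516930) = 1.712783
  k2 = f(0.180000, 0.619697) = 1.595976
  k3 = f(0.180000, 0.612689) = 1.604613
  k4 = f(0.240000, 0.709484) = 1.476633
  y ← 0.516930 + (0.12/6)·(k1 + 2k2 + 2k3 + k4) = 0.708742
y(0.24) ≈ 0.7087

0.7087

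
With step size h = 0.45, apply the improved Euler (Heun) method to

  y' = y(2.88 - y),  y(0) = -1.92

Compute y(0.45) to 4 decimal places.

-16.2076

Heun: k1 = f(x_n, y_n); k2 = f(x_n + h, y_n + h·k1); y_{n+1} = y_n + (h/2)·(k1 + k2).
x=0.000000, y=-1.920000:
  k1 = f(0.000000, -1.920000) = -9.216000
  k2 = f(0.450000, -6.067200) = -54.284452
  y ← -1.920000 + (0.45/2)·(-9.216000 + (-54.284452)) = -16.207602
y(0.45) ≈ -16.2076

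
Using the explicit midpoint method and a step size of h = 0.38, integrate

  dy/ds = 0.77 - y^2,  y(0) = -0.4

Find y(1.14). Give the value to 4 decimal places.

0.4138

Midpoint: k1 = f(s_n, y_n); k2 = f(s_n + h/2, y_n + (h/2)·k1); y_{n+1} = y_n + h·k2.
s=0.000000, y=-0.400000:
  k1 = f(0.000000, -0.400000) = 0.610000
  k2 = f(0.190000, -0.284100) = 0.689287
  y ← -0.400000 + 0.38·0.689287 = -0.138071
s=0.380000, y=-0.138071:
  k1 = f(0.380000, -0.138071) = 0.750936
  k2 = f(0.570000, 0.004607) = 0.769979
  y ← -0.138071 + 0.38·0.769979 = 0.154521
s=0.760000, y=0.154521:
  k1 = f(0.760000, 0.154521) = 0.746123
  k2 = f(0.950000, 0.296284) = 0.682216
  y ← 0.154521 + 0.38·0.682216 = 0.413763
y(1.14) ≈ 0.4138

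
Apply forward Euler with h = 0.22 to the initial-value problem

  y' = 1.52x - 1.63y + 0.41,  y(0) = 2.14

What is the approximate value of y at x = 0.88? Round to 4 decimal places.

0.9165

Euler: y_{n+1} = y_n + h·f(x_n, y_n).
x=0.000000, y=2.140000: f=-3.078200 → y ← 2.140000 + 0.22·(-3.078200) = 1.462796
x=0.220000, y=1.462796: f=-1.639957 → y ← 1.462796 + 0.22·(-1.639957) = 1.102005
x=0.440000, y=1.102005: f=-0.717469 → y ← 1.102005 + 0.22·(-0.717469) = 0.944162
x=0.660000, y=0.944162: f=-0.125784 → y ← 0.944162 + 0.22·(-0.125784) = 0.916490
y(0.88) ≈ 0.9165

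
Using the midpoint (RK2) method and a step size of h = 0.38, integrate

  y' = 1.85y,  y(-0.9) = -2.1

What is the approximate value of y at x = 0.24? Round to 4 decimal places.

-15.5737

Midpoint: k1 = f(x_n, y_n); k2 = f(x_n + h/2, y_n + (h/2)·k1); y_{n+1} = y_n + h·k2.
x=-0.900000, y=-2.100000:
  k1 = f(-0.900000, -2.100000) = -3.885000
  k2 = f(-0.710000, -2.838150) = -5.250578
  y ← -2.100000 + 0.38·(-5.250578) = -4.095219
x=-0.520000, y=-4.095219:
  k1 = f(-0.520000, -4.095219) = -7.576156
  k2 = f(-0.330000, -5.534689) = -10.239175
  y ← -4.095219 + 0.38·(-10.239175) = -7.986106
x=-0.140000, y=-7.986106:
  k1 = f(-0.140000, -7.986106) = -14.774296
  k2 = f(0.050000, -10.793222) = -19.967461
  y ← -7.986106 + 0.38·(-19.967461) = -15.573741
y(0.24) ≈ -15.5737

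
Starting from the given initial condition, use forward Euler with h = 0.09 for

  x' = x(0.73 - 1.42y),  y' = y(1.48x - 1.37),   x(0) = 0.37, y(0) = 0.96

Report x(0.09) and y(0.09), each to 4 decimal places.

0.3489, 0.8889

Euler on (x,y): x_{n+1} = x_n + h·x', y_{n+1} = y_n + h·y'.
0.000000: (0.370000, 0.960000); f=(-0.234284, -0.789504) → (0.348914, 0.888945)
(x(0.09), y(0.09)) ≈ (0.3489, 0.8889)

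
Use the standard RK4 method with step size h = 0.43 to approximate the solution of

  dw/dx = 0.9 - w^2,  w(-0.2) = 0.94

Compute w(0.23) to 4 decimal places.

RK4: k1 = f(x_n, w_n); k2 = f(x_n + h/2, w_n + (h/2)·k1); k3 = f(x_n + h/2, w_n + (h/2)·k2); k4 = f(x_n + h, w_n + h·k3); w_{n+1} = w_n + (h/6)·(k1 + 2k2 + 2k3 + k4).
x=-0.200000, w=0.940000:
  k1 = f(-0.200000, 0.940000) = 0.016400
  k2 = f(0.015000, 0.943526) = 0.009759
  k3 = f(0.015000, 0.942098) = 0.012451
  k4 = f(0.230000, 0.945354) = 0.006306
  w ← 0.940000 + (0.43/6)·(k1 + 2k2 + 2k3 + k4) = 0.944811
w(0.23) ≈ 0.9448

0.9448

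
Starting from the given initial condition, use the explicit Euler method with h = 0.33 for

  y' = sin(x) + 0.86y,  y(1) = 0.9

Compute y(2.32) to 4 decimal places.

4.2839

Euler: y_{n+1} = y_n + h·f(x_n, y_n).
x=1.000000, y=0.900000: f=1.615471 → y ← 0.900000 + 0.33·1.615471 = 1.433105
x=1.330000, y=1.433105: f=2.203619 → y ← 1.433105 + 0.33·2.203619 = 2.160300
x=1.660000, y=2.160300: f=2.853882 → y ← 2.160300 + 0.33·2.853882 = 3.102081
x=1.990000, y=3.102081: f=3.581203 → y ← 3.102081 + 0.33·3.581203 = 4.283878
y(2.32) ≈ 4.2839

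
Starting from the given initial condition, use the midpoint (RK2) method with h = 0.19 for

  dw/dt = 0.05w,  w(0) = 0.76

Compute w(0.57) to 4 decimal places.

Midpoint: k1 = f(t_n, w_n); k2 = f(t_n + h/2, w_n + (h/2)·k1); w_{n+1} = w_n + h·k2.
t=0.000000, w=0.760000:
  k1 = f(0.000000, 0.760000) = 0.038000
  k2 = f(0.095000, 0.763610) = 0.038181
  w ← 0.760000 + 0.19·0.038181 = 0.767254
t=0.190000, w=0.767254:
  k1 = f(0.190000, 0.767254) = 0.038363
  k2 = f(0.285000, 0.770899) = 0.038545
  w ← 0.767254 + 0.19·0.038545 = 0.774578
t=0.380000, w=0.774578:
  k1 = f(0.380000, 0.774578) = 0.038729
  k2 = f(0.475000, 0.778257) = 0.038913
  w ← 0.774578 + 0.19·0.038913 = 0.781971
w(0.57) ≈ 0.7820

0.7820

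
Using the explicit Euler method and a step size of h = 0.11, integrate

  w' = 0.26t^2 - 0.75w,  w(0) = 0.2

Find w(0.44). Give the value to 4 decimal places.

Euler: w_{n+1} = w_n + h·f(t_n, w_n).
t=0.000000, w=0.200000: f=-0.150000 → w ← 0.200000 + 0.11·(-0.150000) = 0.183500
t=0.110000, w=0.183500: f=-0.134479 → w ← 0.183500 + 0.11·(-0.134479) = 0.168707
t=0.220000, w=0.168707: f=-0.113946 → w ← 0.168707 + 0.11·(-0.113946) = 0.156173
t=0.330000, w=0.156173: f=-0.088816 → w ← 0.156173 + 0.11·(-0.088816) = 0.146403
w(0.44) ≈ 0.1464

0.1464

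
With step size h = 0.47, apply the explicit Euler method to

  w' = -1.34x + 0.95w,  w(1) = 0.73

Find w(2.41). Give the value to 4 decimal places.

Euler: w_{n+1} = w_n + h·f(x_n, w_n).
x=1.000000, w=0.730000: f=-0.646500 → w ← 0.730000 + 0.47·(-0.646500) = 0.426145
x=1.470000, w=0.426145: f=-1.564962 → w ← 0.426145 + 0.47·(-1.564962) = -0.309387
x=1.940000, w=-0.309387: f=-2.893518 → w ← -0.309387 + 0.47·(-2.893518) = -1.669341
w(2.41) ≈ -1.6693

-1.6693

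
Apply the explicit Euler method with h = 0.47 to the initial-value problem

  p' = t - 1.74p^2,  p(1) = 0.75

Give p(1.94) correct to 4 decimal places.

Euler: p_{n+1} = p_n + h·f(t_n, p_n).
t=1.000000, p=0.750000: f=0.021250 → p ← 0.750000 + 0.47·0.021250 = 0.759988
t=1.470000, p=0.759988: f=0.465009 → p ← 0.759988 + 0.47·0.465009 = 0.978542
p(1.94) ≈ 0.9785

0.9785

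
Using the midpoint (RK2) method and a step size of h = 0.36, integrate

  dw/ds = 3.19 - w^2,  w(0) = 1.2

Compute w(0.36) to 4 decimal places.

1.5221

Midpoint: k1 = f(s_n, w_n); k2 = f(s_n + h/2, w_n + (h/2)·k1); w_{n+1} = w_n + h·k2.
s=0.000000, w=1.200000:
  k1 = f(0.000000, 1.200000) = 1.750000
  k2 = f(0.180000, 1.515000) = 0.894775
  w ← 1.200000 + 0.36·0.894775 = 1.522119
w(0.36) ≈ 1.5221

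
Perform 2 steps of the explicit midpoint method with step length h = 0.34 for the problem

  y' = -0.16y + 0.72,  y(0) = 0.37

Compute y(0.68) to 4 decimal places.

Midpoint: k1 = f(t_n, y_n); k2 = f(t_n + h/2, y_n + (h/2)·k1); y_{n+1} = y_n + h·k2.
t=0.000000, y=0.370000:
  k1 = f(0.000000, 0.370000) = 0.660800
  k2 = f(0.170000, 0.482336) = 0.642826
  y ← 0.370000 + 0.34·0.642826 = 0.588561
t=0.340000, y=0.588561:
  k1 = f(0.340000, 0.588561) = 0.625830
  k2 = f(0.510000, 0.694952) = 0.608808
  y ← 0.588561 + 0.34·0.608808 = 0.795556
y(0.68) ≈ 0.7956

0.7956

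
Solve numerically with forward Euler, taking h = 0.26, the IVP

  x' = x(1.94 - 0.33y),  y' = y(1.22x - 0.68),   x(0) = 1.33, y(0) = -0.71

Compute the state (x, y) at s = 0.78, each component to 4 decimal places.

Euler on (x,y): x_{n+1} = x_n + h·x', y_{n+1} = y_n + h·y'.
0.000000: (1.330000, -0.710000); f=(2.891819, -0.669246) → (2.081873, -0.884004)
0.260000: (2.081873, -0.884004); f=(4.646160, -1.644146) → (3.289875, -1.311482)
0.520000: (3.289875, -1.311482); f=(7.806178, -4.372018) → (5.319481, -2.448206)
(x(0.78), y(0.78)) ≈ (5.3195, -2.4482)

5.3195, -2.4482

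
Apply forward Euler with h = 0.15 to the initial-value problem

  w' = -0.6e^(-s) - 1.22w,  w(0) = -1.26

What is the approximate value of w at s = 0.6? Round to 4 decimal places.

Euler: w_{n+1} = w_n + h·f(s_n, w_n).
s=0.000000, w=-1.260000: f=0.937200 → w ← -1.260000 + 0.15·0.937200 = -1.119420
s=0.150000, w=-1.119420: f=0.849268 → w ← -1.119420 + 0.15·0.849268 = -0.992030
s=0.300000, w=-0.992030: f=0.765785 → w ← -0.992030 + 0.15·0.765785 = -0.877162
s=0.450000, w=-0.877162: f=0.687561 → w ← -0.877162 + 0.15·0.687561 = -0.774028
w(0.6) ≈ -0.7740

-0.7740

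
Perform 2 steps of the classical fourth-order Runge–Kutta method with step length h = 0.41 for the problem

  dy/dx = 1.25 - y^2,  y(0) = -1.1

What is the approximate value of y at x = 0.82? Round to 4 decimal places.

-1.0103

RK4: k1 = f(x_n, y_n); k2 = f(x_n + h/2, y_n + (h/2)·k1); k3 = f(x_n + h/2, y_n + (h/2)·k2); k4 = f(x_n + h, y_n + h·k3); y_{n+1} = y_n + (h/6)·(k1 + 2k2 + 2k3 + k4).
x=0.000000, y=-1.100000:
  k1 = f(0.000000, -1.100000) = 0.040000
  k2 = f(0.205000, -1.091800) = 0.057973
  k3 = f(0.205000, -1.088116) = 0.066004
  k4 = f(0.410000, -1.072938) = 0.098804
  y ← -1.100000 + (0.41/6)·(k1 + 2k2 + 2k3 + k4) = -1.073572
x=0.410000, y=-1.073572:
  k1 = f(0.410000, -1.073572) = 0.097444
  k2 = f(0.615000, -1.053595) = 0.139937
  k3 = f(0.615000, -1.044885) = 0.158216
  k4 = f(0.820000, -1.008703) = 0.232519
  y ← -1.073572 + (0.41/6)·(k1 + 2k2 + 2k3 + k4) = -1.010277
y(0.82) ≈ -1.0103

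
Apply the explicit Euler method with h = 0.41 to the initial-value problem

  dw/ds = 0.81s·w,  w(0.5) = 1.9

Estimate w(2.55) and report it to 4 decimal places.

Euler: w_{n+1} = w_n + h·f(s_n, w_n).
s=0.500000, w=1.900000: f=0.769500 → w ← 1.900000 + 0.41·0.769500 = 2.215495
s=0.910000, w=2.215495: f=1.633041 → w ← 2.215495 + 0.41·1.633041 = 2.885042
s=1.320000, w=2.885042: f=3.084687 → w ← 2.885042 + 0.41·3.084687 = 4.149764
s=1.730000, w=4.149764: f=5.815064 → w ← 4.149764 + 0.41·5.815064 = 6.533940
s=2.140000, w=6.533940: f=11.325931 → w ← 6.533940 + 0.41·11.325931 = 11.177571
w(2.55) ≈ 11.1776

11.1776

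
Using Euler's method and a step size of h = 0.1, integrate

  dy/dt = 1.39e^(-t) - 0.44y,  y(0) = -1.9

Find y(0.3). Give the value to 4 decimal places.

-1.2990

Euler: y_{n+1} = y_n + h·f(t_n, y_n).
t=0.000000, y=-1.900000: f=2.226000 → y ← -1.900000 + 0.1·2.226000 = -1.677400
t=0.100000, y=-1.677400: f=1.995780 → y ← -1.677400 + 0.1·1.995780 = -1.477822
t=0.200000, y=-1.477822: f=1.788277 → y ← -1.477822 + 0.1·1.788277 = -1.298994
y(0.3) ≈ -1.2990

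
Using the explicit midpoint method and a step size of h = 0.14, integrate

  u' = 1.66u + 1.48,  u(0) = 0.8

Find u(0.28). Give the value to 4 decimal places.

1.7914

Midpoint: k1 = f(s_n, u_n); k2 = f(s_n + h/2, u_n + (h/2)·k1); u_{n+1} = u_n + h·k2.
s=0.000000, u=0.800000:
  k1 = f(0.000000, 0.800000) = 2.808000
  k2 = f(0.070000, 0.996560) = 3.134290
  u ← 0.800000 + 0.14·3.134290 = 1.238801
s=0.140000, u=1.238801:
  k1 = f(0.140000, 1.238801) = 3.536409
  k2 = f(0.210000, 1.486349) = 3.947340
  u ← 1.238801 + 0.14·3.947340 = 1.791428
u(0.28) ≈ 1.7914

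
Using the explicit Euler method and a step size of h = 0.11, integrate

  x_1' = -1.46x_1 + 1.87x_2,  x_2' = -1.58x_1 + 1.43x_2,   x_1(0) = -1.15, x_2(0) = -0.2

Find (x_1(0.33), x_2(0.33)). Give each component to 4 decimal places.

-0.6861, 0.3081

Euler on (x_1,x_2): x_1_{n+1} = x_1_n + h·x_1', x_2_{n+1} = x_2_n + h·x_2'.
0.000000: (-1.150000, -0.200000); f=(1.305000, 1.531000) → (-1.006450, -0.031590)
0.110000: (-1.006450, -0.031590); f=(1.410344, 1.545017) → (-0.851312, 0.138362)
0.220000: (-0.851312, 0.138362); f=(1.501653, 1.542931) → (-0.686130, 0.308084)
(x_1(0.33), x_2(0.33)) ≈ (-0.6861, 0.3081)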